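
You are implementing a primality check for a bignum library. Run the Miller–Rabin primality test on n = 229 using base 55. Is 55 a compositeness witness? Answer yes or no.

n − 1 = 228 = 2^2 · 57, so s = 2 and d = 57.
Repeated squaring mod 229: 55^1 ≡ 55, 55^2 ≡ 48, 55^4 ≡ 14, 55^8 ≡ 196, 55^16 ≡ 173, 55^32 ≡ 159.
57 = 32 + 16 + 8 + 1, so 55^57 ≡ 159·173·196·55 ≡ 1 (mod 229).
x_0 = 55^57 mod 229 = 1.
x_0 = 1, so 55 is not a witness.

no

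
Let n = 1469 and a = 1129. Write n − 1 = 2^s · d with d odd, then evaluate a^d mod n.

n − 1 = 1468 = 2^2 · 367, so s = 2 and d = 367.
1129^367 mod 1469 = 1016.

1016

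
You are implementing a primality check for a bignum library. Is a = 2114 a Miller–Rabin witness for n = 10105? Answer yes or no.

n − 1 = 10104 = 2^3 · 1263, so s = 3 and d = 1263.
x_0 = 2114^1263 mod 10105 = 10104.
x_0 = 10104 ≡ −1, so 2114 is not a witness.

no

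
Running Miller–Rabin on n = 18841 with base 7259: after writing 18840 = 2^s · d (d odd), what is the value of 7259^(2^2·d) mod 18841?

n − 1 = 18840 = 2^3 · 2355, so s = 3 and d = 2355.
Repeated squaring mod 18841: 7259^1 ≡ 7259, 7259^2 ≡ 13645, 7259^4 ≡ 18104, 7259^8 ≡ 15621, 7259^16 ≡ 5850, 7259^32 ≡ 7244, 7259^64 ≡ 3351, 7259^128 ≡ 18806, 7259^256 ≡ 1225, 7259^512 ≡ 12186, 7259^1024 ≡ 12675, 7259^2048 ≡ 17259.
2355 = 2048 + 256 + 32 + 16 + 2 + 1, so 7259^2355 ≡ 17259·1225·7244·5850·13645·7259 ≡ 14766 (mod 18841).
x_0 = 14766.
x_1 = 14766^2 mod 18841 = 6704.
x_2 = 6704^2 mod 18841 = 7831.

7831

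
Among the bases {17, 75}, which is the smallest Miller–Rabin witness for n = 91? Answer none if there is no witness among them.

none

n − 1 = 90 = 2^1 · 45, so s = 1 and d = 45.
Base 17: x_0 = 17^45 mod 91 = 90. x_0 = 90 ≡ −1, so 17 is not a witness.
Base 75: x_0 = 75^45 mod 91 = 90. x_0 = 90 ≡ −1, so 75 is not a witness.
No listed base is a witness for 91.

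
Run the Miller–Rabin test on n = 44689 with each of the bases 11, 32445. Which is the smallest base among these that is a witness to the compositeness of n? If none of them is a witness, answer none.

11

n − 1 = 44688 = 2^4 · 2793, so s = 4 and d = 2793.
Base 11: x_0 = 11^2793 mod 44689 = 41835. x_0 is neither 1 nor 44688, so continue squaring. x_1 = 41835^2 mod 44689 = 11918. x_2 = 11918^2 mod 44689 = 17082. x_3 = 17082^2 mod 44689 = 20243. Reached i = s−1 = 3 without hitting −1: 11 is a Miller–Rabin witness and 44689 is composite.
Base 32445: x_0 = 32445^2793 mod 44689 = 27551. x_0 is neither 1 nor 44688, so continue squaring. x_1 = 27551^2 mod 44689 = 14936. x_2 = 14936^2 mod 44689 = 41297. x_3 = 41297^2 mod 44689 = 20591. Reached i = s−1 = 3 without hitting −1: 32445 is a Miller–Rabin witness and 44689 is composite.
The smallest witness among the given bases is 11.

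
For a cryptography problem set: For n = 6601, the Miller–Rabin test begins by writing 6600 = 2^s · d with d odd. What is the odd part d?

Halving: 6600 → 3300 → 1650 → 825; 825 is odd.
So 6600 = 2^3 · 825.

825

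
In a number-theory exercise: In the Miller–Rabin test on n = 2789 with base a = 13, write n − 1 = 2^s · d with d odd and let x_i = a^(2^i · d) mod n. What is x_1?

2788

n − 1 = 2788 = 2^2 · 697, so s = 2 and d = 697.
x_0 = 13^697 mod 2789 = 167.
x_1 = 167^2 mod 2789 = 2788.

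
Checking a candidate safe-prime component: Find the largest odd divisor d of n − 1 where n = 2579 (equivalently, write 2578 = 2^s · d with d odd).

1289

Halving: 2578 → 1289; 1289 is odd.
So 2578 = 2^1 · 1289.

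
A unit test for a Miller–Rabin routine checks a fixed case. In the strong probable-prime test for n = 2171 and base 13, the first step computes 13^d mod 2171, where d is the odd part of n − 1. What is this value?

n − 1 = 2170 = 2^1 · 1085, so s = 1 and d = 1085.
13^1085 mod 2171 = 1495.

1495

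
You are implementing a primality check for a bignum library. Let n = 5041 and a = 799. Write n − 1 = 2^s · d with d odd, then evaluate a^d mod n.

1989

n − 1 = 5040 = 2^4 · 315, so s = 4 and d = 315.
799^315 mod 5041 = 1989.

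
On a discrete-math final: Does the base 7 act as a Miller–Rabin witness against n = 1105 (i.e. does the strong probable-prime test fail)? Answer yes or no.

n − 1 = 1104 = 2^4 · 69, so s = 4 and d = 69.
Repeated squaring mod 1105: 7^1 ≡ 7, 7^2 ≡ 49, 7^4 ≡ 191, 7^8 ≡ 16, 7^16 ≡ 256, 7^32 ≡ 341, 7^64 ≡ 256.
69 = 64 + 4 + 1, so 7^69 ≡ 256·191·7 ≡ 827 (mod 1105).
x_0 = 7^69 mod 1105 = 827.
x_0 is neither 1 nor 1104, so continue squaring.
x_1 = 827^2 mod 1105 = 1039.
x_2 = 1039^2 mod 1105 = 1041.
x_3 = 1041^2 mod 1105 = 781.
Reached i = s−1 = 3 without hitting −1: 7 is a Miller–Rabin witness and 1105 is composite.

yes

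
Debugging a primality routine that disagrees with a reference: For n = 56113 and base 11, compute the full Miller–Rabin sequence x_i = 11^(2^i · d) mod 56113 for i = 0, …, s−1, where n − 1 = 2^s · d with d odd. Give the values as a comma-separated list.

n − 1 = 56112 = 2^4 · 3507, so s = 4 and d = 3507.
x_0 = 11^3507 mod 56113 = 24671.
x_1 = 24671^2 mod 56113 = 530.
x_2 = 530^2 mod 56113 = 335.
x_3 = 335^2 mod 56113 = 56112.

24671, 530, 335, 56112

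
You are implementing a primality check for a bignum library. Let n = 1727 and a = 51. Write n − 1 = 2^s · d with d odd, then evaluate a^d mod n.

167

n − 1 = 1726 = 2^1 · 863, so s = 1 and d = 863.
51^863 mod 1727 = 167.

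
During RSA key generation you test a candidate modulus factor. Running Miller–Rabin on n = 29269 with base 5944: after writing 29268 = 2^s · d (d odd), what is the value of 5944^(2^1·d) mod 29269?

n − 1 = 29268 = 2^2 · 7317, so s = 2 and d = 7317.
x_0 = 5944^7317 mod 29269 = 1.
x_1 = 1^2 mod 29269 = 1.

1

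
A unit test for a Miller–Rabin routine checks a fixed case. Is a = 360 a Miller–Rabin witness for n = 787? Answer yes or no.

no

n − 1 = 786 = 2^1 · 393, so s = 1 and d = 393.
By repeated squaring, 360^393 ≡ 1 (mod 787).
x_0 = 360^393 mod 787 = 1.
x_0 = 1, so 360 is not a witness.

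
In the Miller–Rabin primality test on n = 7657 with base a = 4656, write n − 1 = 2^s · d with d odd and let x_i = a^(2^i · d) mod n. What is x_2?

n − 1 = 7656 = 2^3 · 957, so s = 3 and d = 957.
Repeated squaring mod 7657: 4656^1 ≡ 4656, 4656^2 ≡ 1369, 4656^4 ≡ 5853, 4656^8 ≡ 191, 4656^16 ≡ 5853, 4656^32 ≡ 191, 4656^64 ≡ 5853, 4656^128 ≡ 191, 4656^256 ≡ 5853, 4656^512 ≡ 191.
957 = 512 + 256 + 128 + 32 + 16 + 8 + 4 + 1, so 4656^957 ≡ 191·5853·191·191·5853·191·5853·4656 ≡ 1084 (mod 7657).
x_0 = 1084.
x_1 = 1084^2 mod 7657 = 3535.
x_2 = 3535^2 mod 7657 = 1.

1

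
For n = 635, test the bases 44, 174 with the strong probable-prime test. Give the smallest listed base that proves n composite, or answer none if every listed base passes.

n − 1 = 634 = 2^1 · 317, so s = 1 and d = 317.
Base 44: x_0 = 44^317 mod 635 = 539. x_0 ∉ {1, 634} and s = 1, so 44 is a Miller–Rabin witness and 635 is composite.
Base 174: x_0 = 174^317 mod 635 = 304. x_0 ∉ {1, 634} and s = 1, so 174 is a Miller–Rabin witness and 635 is composite.
The smallest witness among the given bases is 44.

44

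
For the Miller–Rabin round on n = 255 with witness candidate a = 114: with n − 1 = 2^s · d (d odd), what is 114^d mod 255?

129

n − 1 = 254 = 2^1 · 127, so s = 1 and d = 127.
Repeated squaring mod 255: 114^1 ≡ 114, 114^2 ≡ 246, 114^4 ≡ 81, 114^8 ≡ 186, 114^16 ≡ 171, 114^32 ≡ 171, 114^64 ≡ 171.
127 = 64 + 32 + 16 + 8 + 4 + 2 + 1, so 114^127 ≡ 171·171·171·186·81·246·114 ≡ 129 (mod 255).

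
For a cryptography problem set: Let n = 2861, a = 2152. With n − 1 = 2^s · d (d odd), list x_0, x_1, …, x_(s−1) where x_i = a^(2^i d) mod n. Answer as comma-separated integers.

2860, 1

n − 1 = 2860 = 2^2 · 715, so s = 2 and d = 715.
x_0 = 2152^715 mod 2861 = 2860.
x_1 = 2860^2 mod 2861 = 1.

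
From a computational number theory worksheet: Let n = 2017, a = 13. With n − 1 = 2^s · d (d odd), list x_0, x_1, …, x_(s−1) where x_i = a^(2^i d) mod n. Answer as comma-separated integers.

459, 913, 548, 1788, 2016

n − 1 = 2016 = 2^5 · 63, so s = 5 and d = 63.
x_0 = 13^63 mod 2017 = 459.
x_1 = 459^2 mod 2017 = 913.
x_2 = 913^2 mod 2017 = 548.
x_3 = 548^2 mod 2017 = 1788.
x_4 = 1788^2 mod 2017 = 2016.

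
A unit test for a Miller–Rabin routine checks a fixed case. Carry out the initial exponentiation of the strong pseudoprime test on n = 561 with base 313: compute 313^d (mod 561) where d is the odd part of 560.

n − 1 = 560 = 2^4 · 35, so s = 4 and d = 35.
313^35 mod 561 = 496.

496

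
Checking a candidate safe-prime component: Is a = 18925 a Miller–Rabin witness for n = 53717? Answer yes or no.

no

n − 1 = 53716 = 2^2 · 13429, so s = 2 and d = 13429.
x_0 = 18925^13429 mod 53717 = 1.
x_0 = 1, so 18925 is not a witness.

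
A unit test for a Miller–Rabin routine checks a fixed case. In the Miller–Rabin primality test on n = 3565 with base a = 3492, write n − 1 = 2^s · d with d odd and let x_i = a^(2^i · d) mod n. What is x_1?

2899

n − 1 = 3564 = 2^2 · 891, so s = 2 and d = 891.
x_0 = 3492^891 mod 3565 = 1678.
x_1 = 1678^2 mod 3565 = 2899.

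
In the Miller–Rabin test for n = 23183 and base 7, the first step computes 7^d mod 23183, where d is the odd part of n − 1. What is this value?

n − 1 = 23182 = 2^1 · 11591, so s = 1 and d = 11591.
7^11591 mod 23183 = 2345.

2345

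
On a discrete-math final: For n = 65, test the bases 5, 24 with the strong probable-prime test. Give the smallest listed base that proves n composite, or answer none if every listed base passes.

5

n − 1 = 64 = 2^6 · 1, so s = 6 and d = 1.
Base 5: x_0 = 5^1 mod 65 = 5. x_0 is neither 1 nor 64, so continue squaring. x_1 = 5^2 mod 65 = 25. x_2 = 25^2 mod 65 = 40. x_3 = 40^2 mod 65 = 40. x_4 = 40^2 mod 65 = 40. x_5 = 40^2 mod 65 = 40. Reached i = s−1 = 5 without hitting −1: 5 is a Miller–Rabin witness and 65 is composite.
Base 24: x_0 = 24^1 mod 65 = 24. x_0 is neither 1 nor 64, so continue squaring. x_1 = 24^2 mod 65 = 56. x_2 = 56^2 mod 65 = 16. x_3 = 16^2 mod 65 = 61. x_4 = 61^2 mod 65 = 16. x_5 = 16^2 mod 65 = 61. Reached i = s−1 = 5 without hitting −1: 24 is a Miller–Rabin witness and 65 is composite.
The smallest witness among the given bases is 5.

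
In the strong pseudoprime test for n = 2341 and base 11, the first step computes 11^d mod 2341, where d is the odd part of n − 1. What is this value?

2340

n − 1 = 2340 = 2^2 · 585, so s = 2 and d = 585.
11^585 mod 2341 = 2340.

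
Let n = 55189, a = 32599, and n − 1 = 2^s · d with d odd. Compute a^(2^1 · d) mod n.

n − 1 = 55188 = 2^2 · 13797, so s = 2 and d = 13797.
x_0 = 32599^13797 mod 55189 = 52602.
x_1 = 52602^2 mod 55189 = 14700.

14700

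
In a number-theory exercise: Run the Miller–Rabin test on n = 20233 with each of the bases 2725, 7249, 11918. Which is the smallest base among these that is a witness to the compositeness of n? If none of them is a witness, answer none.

n − 1 = 20232 = 2^3 · 2529, so s = 3 and d = 2529.
Base 2725: x_0 = 2725^2529 mod 20233 = 8064. x_0 is neither 1 nor 20232, so continue squaring. x_1 = 8064^2 mod 20233 = 19467. x_2 = 19467^2 mod 20233 = 20232. x_2 ≡ −1, so 2725 is not a witness.
Base 7249: x_0 = 7249^2529 mod 20233 = 5959. x_0 is neither 1 nor 20232, so continue squaring. x_1 = 5959^2 mod 20233 = 766. x_2 = 766^2 mod 20233 = 20232. x_2 ≡ −1, so 7249 is not a witness.
Base 11918: x_0 = 11918^2529 mod 20233 = 8064. x_0 is neither 1 nor 20232, so continue squaring. x_1 = 8064^2 mod 20233 = 19467. x_2 = 19467^2 mod 20233 = 20232. x_2 ≡ −1, so 11918 is not a witness.
No listed base is a witness for 20233.

none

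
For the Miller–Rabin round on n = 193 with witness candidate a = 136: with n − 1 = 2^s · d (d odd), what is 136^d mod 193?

n − 1 = 192 = 2^6 · 3, so s = 6 and d = 3.
136^3 mod 193 = 87.

87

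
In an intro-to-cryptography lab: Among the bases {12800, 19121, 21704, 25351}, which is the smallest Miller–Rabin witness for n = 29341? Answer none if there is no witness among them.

21704

n − 1 = 29340 = 2^2 · 7335, so s = 2 and d = 7335.
Base 12800: x_0 = 12800^7335 mod 29341 = 13980. x_0 is neither 1 nor 29340, so continue squaring. x_1 = 13980^2 mod 29341 = 29340. x_1 ≡ −1, so 12800 is not a witness.
Base 19121: x_0 = 19121^7335 mod 29341 = 10847. x_0 is neither 1 nor 29340, so continue squaring. x_1 = 10847^2 mod 29341 = 29340. x_1 ≡ −1, so 19121 is not a witness.
Base 21704: x_0 = 21704^7335 mod 29341 = 10613. x_0 is neither 1 nor 29340, so continue squaring. x_1 = 10613^2 mod 29341 = 25011. Reached i = s−1 = 1 without hitting −1: 21704 is a Miller–Rabin witness and 29341 is composite.
Base 25351: x_0 = 25351^7335 mod 29341 = 24155. x_0 is neither 1 nor 29340, so continue squaring. x_1 = 24155^2 mod 29341 = 18240. Reached i = s−1 = 1 without hitting −1: 25351 is a Miller–Rabin witness and 29341 is composite.
The smallest witness among the given bases is 21704.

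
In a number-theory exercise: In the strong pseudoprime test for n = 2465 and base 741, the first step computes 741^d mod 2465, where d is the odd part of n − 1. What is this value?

436

n − 1 = 2464 = 2^5 · 77, so s = 5 and d = 77.
Repeated squaring mod 2465: 741^1 ≡ 741, 741^2 ≡ 1851, 741^4 ≡ 2316, 741^8 ≡ 16, 741^16 ≡ 256, 741^32 ≡ 1446, 741^64 ≡ 596.
77 = 64 + 8 + 4 + 1, so 741^77 ≡ 596·16·2316·741 ≡ 436 (mod 2465).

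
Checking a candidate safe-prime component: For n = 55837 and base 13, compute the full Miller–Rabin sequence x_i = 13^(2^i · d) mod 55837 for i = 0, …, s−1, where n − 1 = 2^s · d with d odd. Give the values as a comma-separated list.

n − 1 = 55836 = 2^2 · 13959, so s = 2 and d = 13959.
x_0 = 13^13959 mod 55837 = 23471.
x_1 = 23471^2 mod 55837 = 55836.

23471, 55836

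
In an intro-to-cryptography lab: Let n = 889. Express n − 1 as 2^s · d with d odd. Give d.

111

Halving: 888 → 444 → 222 → 111; 111 is odd.
So 888 = 2^3 · 111.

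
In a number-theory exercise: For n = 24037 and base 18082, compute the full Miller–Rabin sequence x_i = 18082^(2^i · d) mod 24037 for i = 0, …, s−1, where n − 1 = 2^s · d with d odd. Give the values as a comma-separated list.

20968, 20294

n − 1 = 24036 = 2^2 · 6009, so s = 2 and d = 6009.
x_0 = 18082^6009 mod 24037 = 20968.
x_1 = 20968^2 mod 24037 = 20294.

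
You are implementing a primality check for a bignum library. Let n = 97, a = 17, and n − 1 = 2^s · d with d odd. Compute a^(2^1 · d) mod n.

89

n − 1 = 96 = 2^5 · 3, so s = 5 and d = 3.
x_0 = 17^3 mod 97 = 63.
x_1 = 63^2 mod 97 = 89.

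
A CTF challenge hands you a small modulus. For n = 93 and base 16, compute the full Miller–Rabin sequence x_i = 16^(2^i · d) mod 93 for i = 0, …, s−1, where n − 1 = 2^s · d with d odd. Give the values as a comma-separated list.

4, 16

n − 1 = 92 = 2^2 · 23, so s = 2 and d = 23.
x_0 = 16^23 mod 93 = 4.
x_1 = 4^2 mod 93 = 16.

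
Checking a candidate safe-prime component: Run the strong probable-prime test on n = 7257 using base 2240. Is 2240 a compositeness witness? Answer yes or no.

yes

n − 1 = 7256 = 2^3 · 907, so s = 3 and d = 907.
Repeated squaring mod 7257: 2240^1 ≡ 2240, 2240^2 ≡ 3013, 2240^4 ≡ 6919, 2240^8 ≡ 5389, 2240^16 ≡ 6064, 2240^32 ≡ 877, 2240^64 ≡ 7144, 2240^128 ≡ 5512, 2240^256 ≡ 4342, 2240^512 ≡ 6535.
907 = 512 + 256 + 128 + 8 + 2 + 1, so 2240^907 ≡ 6535·4342·5512·5389·3013·2240 ≡ 3560 (mod 7257).
x_0 = 2240^907 mod 7257 = 3560.
x_0 is neither 1 nor 7256, so continue squaring.
x_1 = 3560^2 mod 7257 = 2878.
x_2 = 2878^2 mod 7257 = 2647.
Reached i = s−1 = 2 without hitting −1: 2240 is a Miller–Rabin witness and 7257 is composite.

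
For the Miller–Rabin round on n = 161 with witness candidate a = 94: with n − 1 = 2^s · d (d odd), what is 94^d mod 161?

n − 1 = 160 = 2^5 · 5, so s = 5 and d = 5.
94^5 mod 161 = 124.

124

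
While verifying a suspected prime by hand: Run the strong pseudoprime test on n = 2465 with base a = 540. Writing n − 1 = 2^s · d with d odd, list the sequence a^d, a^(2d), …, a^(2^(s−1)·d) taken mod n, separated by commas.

795, 985, 1480, 1480, 1480

n − 1 = 2464 = 2^5 · 77, so s = 5 and d = 77.
x_0 = 540^77 mod 2465 = 795.
x_1 = 795^2 mod 2465 = 985.
x_2 = 985^2 mod 2465 = 1480.
x_3 = 1480^2 mod 2465 = 1480.
x_4 = 1480^2 mod 2465 = 1480.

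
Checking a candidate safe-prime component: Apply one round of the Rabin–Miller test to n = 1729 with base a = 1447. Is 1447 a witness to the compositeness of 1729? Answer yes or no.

no

n − 1 = 1728 = 2^6 · 27, so s = 6 and d = 27.
Repeated squaring mod 1729: 1447^1 ≡ 1447, 1447^2 ≡ 1719, 1447^4 ≡ 100, 1447^8 ≡ 1355, 1447^16 ≡ 1556.
27 = 16 + 8 + 2 + 1, so 1447^27 ≡ 1556·1355·1719·1447 ≡ 1728 (mod 1729).
x_0 = 1447^27 mod 1729 = 1728.
x_0 = 1728 ≡ −1, so 1447 is not a witness.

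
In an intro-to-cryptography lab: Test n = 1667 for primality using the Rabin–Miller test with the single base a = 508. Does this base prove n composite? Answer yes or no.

n − 1 = 1666 = 2^1 · 833, so s = 1 and d = 833.
By repeated squaring, 508^833 ≡ 1666 (mod 1667).
x_0 = 508^833 mod 1667 = 1666.
x_0 = 1666 ≡ −1, so 508 is not a witness.

no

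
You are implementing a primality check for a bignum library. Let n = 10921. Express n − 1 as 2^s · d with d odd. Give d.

Halving: 10920 → 5460 → 2730 → 1365; 1365 is odd.
So 10920 = 2^3 · 1365.

1365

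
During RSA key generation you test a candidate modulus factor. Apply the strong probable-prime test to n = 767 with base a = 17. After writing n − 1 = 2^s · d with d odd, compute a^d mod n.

374

n − 1 = 766 = 2^1 · 383, so s = 1 and d = 383.
17^383 mod 767 = 374.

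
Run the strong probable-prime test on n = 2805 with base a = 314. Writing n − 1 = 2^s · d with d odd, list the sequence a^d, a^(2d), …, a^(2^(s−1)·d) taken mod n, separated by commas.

n − 1 = 2804 = 2^2 · 701, so s = 2 and d = 701.
x_0 = 314^701 mod 2805 = 1964.
x_1 = 1964^2 mod 2805 = 421.

1964, 421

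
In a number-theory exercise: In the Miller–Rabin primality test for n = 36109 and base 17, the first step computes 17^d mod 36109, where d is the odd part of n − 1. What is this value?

1

n − 1 = 36108 = 2^2 · 9027, so s = 2 and d = 9027.
Repeated squaring mod 36109: 17^1 ≡ 17, 17^2 ≡ 289, 17^4 ≡ 11303, 17^8 ≡ 4167, 17^16 ≡ 31569, 17^32 ≡ 29470, 17^64 ≡ 23341, 17^128 ≡ 25798, 17^256 ≡ 11825, 17^512 ≡ 16577, 17^1024 ≡ 7439, 17^2048 ≡ 19733, 17^4096 ≡ 27942, 17^8192 ≡ 6566.
9027 = 8192 + 512 + 256 + 64 + 2 + 1, so 17^9027 ≡ 6566·16577·11825·23341·289·17 ≡ 1 (mod 36109).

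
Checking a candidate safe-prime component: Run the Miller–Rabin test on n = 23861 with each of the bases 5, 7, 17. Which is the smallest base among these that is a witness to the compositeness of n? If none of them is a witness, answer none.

n − 1 = 23860 = 2^2 · 5965, so s = 2 and d = 5965.
Base 5: x_0 = 5^5965 mod 23861 = 10128. x_0 is neither 1 nor 23860, so continue squaring. x_1 = 10128^2 mod 23861 = 21806. Reached i = s−1 = 1 without hitting −1: 5 is a Miller–Rabin witness and 23861 is composite.
Base 7: x_0 = 7^5965 mod 23861 = 21659. x_0 is neither 1 nor 23860, so continue squaring. x_1 = 21659^2 mod 23861 = 5021. Reached i = s−1 = 1 without hitting −1: 7 is a Miller–Rabin witness and 23861 is composite.
Base 17: x_0 = 17^5965 mod 23861 = 3903. x_0 is neither 1 nor 23860, so continue squaring. x_1 = 3903^2 mod 23861 = 10091. Reached i = s−1 = 1 without hitting −1: 17 is a Miller–Rabin witness and 23861 is composite.
The smallest witness among the given bases is 5.

5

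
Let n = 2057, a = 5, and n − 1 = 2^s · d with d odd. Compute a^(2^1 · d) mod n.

1725

n − 1 = 2056 = 2^3 · 257, so s = 3 and d = 257.
x_0 = 5^257 mod 2057 = 1620.
x_1 = 1620^2 mod 2057 = 1725.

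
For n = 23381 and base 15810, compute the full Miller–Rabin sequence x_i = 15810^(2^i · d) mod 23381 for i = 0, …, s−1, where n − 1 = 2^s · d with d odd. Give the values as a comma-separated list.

n − 1 = 23380 = 2^2 · 5845, so s = 2 and d = 5845.
x_0 = 15810^5845 mod 23381 = 7071.
x_1 = 7071^2 mod 23381 = 10463.

7071, 10463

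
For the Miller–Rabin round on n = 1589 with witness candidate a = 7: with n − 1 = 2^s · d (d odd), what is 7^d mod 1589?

1330

n − 1 = 1588 = 2^2 · 397, so s = 2 and d = 397.
Repeated squaring mod 1589: 7^1 ≡ 7, 7^2 ≡ 49, 7^4 ≡ 812, 7^8 ≡ 1498, 7^16 ≡ 336, 7^32 ≡ 77, 7^64 ≡ 1162, 7^128 ≡ 1183, 7^256 ≡ 1169.
397 = 256 + 128 + 8 + 4 + 1, so 7^397 ≡ 1169·1183·1498·812·7 ≡ 1330 (mod 1589).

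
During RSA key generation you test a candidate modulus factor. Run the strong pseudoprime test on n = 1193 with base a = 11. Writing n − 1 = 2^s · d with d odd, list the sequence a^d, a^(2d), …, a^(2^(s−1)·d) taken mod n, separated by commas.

n − 1 = 1192 = 2^3 · 149, so s = 3 and d = 149.
x_0 = 11^149 mod 1193 = 1192.
x_1 = 1192^2 mod 1193 = 1.
x_2 = 1^2 mod 1193 = 1.

1192, 1, 1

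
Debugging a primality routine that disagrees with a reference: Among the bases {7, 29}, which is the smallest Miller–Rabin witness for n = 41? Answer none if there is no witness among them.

n − 1 = 40 = 2^3 · 5, so s = 3 and d = 5.
Base 7: x_0 = 7^5 mod 41 = 38. x_0 is neither 1 nor 40, so continue squaring. x_1 = 38^2 mod 41 = 9. x_2 = 9^2 mod 41 = 40. x_2 ≡ −1, so 7 is not a witness.
Base 29: x_0 = 29^5 mod 41 = 38. x_0 is neither 1 nor 40, so continue squaring. x_1 = 38^2 mod 41 = 9. x_2 = 9^2 mod 41 = 40. x_2 ≡ −1, so 29 is not a witness.
No listed base is a witness for 41.

none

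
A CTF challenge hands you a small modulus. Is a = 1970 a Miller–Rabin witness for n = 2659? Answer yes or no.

no

n − 1 = 2658 = 2^1 · 1329, so s = 1 and d = 1329.
x_0 = 1970^1329 mod 2659 = 1.
x_0 = 1, so 1970 is not a witness.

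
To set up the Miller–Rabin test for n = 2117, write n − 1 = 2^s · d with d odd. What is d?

529

Halving: 2116 → 1058 → 529; 529 is odd.
So 2116 = 2^2 · 529.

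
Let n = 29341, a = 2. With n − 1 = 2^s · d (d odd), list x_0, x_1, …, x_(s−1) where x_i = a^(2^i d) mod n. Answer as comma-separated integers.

26424, 29340

n − 1 = 29340 = 2^2 · 7335, so s = 2 and d = 7335.
x_0 = 2^7335 mod 29341 = 26424.
x_1 = 26424^2 mod 29341 = 29340.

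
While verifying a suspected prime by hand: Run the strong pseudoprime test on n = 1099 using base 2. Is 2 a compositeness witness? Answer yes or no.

n − 1 = 1098 = 2^1 · 549, so s = 1 and d = 549.
x_0 = 2^549 mod 1099 = 463.
x_0 ∉ {1, 1098} and s = 1, so 2 is a Miller–Rabin witness and 1099 is composite.

yes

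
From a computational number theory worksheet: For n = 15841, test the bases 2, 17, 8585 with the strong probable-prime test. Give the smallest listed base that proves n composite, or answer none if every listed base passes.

17

n − 1 = 15840 = 2^5 · 495, so s = 5 and d = 495.
Base 2: x_0 = 2^495 mod 15841 = 1. x_0 = 1, so 2 is not a witness.
Base 17: x_0 = 17^495 mod 15841 = 10198. x_0 is neither 1 nor 15840, so continue squaring. x_1 = 10198^2 mod 15841 = 3039. x_2 = 3039^2 mod 15841 = 218. x_3 = 218^2 mod 15841 = 1. x_3 = 1 but x_2 ≠ ±1, a nontrivial square root of 1 — 17 is a witness and 15841 is composite.
Base 8585: x_0 = 8585^495 mod 15841 = 6726. x_0 is neither 1 nor 15840, so continue squaring. x_1 = 6726^2 mod 15841 = 13021. x_2 = 13021^2 mod 15841 = 218. x_3 = 218^2 mod 15841 = 1. x_3 = 1 but x_2 ≠ ±1, a nontrivial square root of 1 — 8585 is a witness and 15841 is composite.
The smallest witness among the given bases is 17.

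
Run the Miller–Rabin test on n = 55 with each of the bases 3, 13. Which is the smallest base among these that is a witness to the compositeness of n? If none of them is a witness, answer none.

3

n − 1 = 54 = 2^1 · 27, so s = 1 and d = 27.
Base 3: x_0 = 3^27 mod 55 = 42. x_0 ∉ {1, 54} and s = 1, so 3 is a Miller–Rabin witness and 55 is composite.
Base 13: x_0 = 13^27 mod 55 = 7. x_0 ∉ {1, 54} and s = 1, so 13 is a Miller–Rabin witness and 55 is composite.
The smallest witness among the given bases is 3.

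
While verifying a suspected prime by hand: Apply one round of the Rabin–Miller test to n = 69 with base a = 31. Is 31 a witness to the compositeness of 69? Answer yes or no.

yes

n − 1 = 68 = 2^2 · 17, so s = 2 and d = 17.
Repeated squaring mod 69: 31^1 ≡ 31, 31^2 ≡ 64, 31^4 ≡ 25, 31^8 ≡ 4, 31^16 ≡ 16.
17 = 16 + 1, so 31^17 ≡ 16·31 ≡ 13 (mod 69).
x_0 = 31^17 mod 69 = 13.
x_0 is neither 1 nor 68, so continue squaring.
x_1 = 13^2 mod 69 = 31.
Reached i = s−1 = 1 without hitting −1: 31 is a Miller–Rabin witness and 69 is composite.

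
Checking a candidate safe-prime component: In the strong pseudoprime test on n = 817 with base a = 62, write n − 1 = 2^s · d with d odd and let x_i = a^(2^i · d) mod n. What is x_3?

790

n − 1 = 816 = 2^4 · 51, so s = 4 and d = 51.
x_0 = 62^51 mod 817 = 672.
x_1 = 672^2 mod 817 = 600.
x_2 = 600^2 mod 817 = 520.
x_3 = 520^2 mod 817 = 790.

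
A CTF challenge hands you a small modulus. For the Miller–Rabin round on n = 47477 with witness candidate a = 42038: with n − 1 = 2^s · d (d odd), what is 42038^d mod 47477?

n − 1 = 47476 = 2^2 · 11869, so s = 2 and d = 11869.
42038^11869 mod 47477 = 37165.

37165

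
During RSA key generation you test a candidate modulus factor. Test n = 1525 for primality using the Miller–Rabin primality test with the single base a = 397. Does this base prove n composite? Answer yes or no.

yes

n − 1 = 1524 = 2^2 · 381, so s = 2 and d = 381.
Repeated squaring mod 1525: 397^1 ≡ 397, 397^2 ≡ 534, 397^4 ≡ 1506, 397^8 ≡ 361, 397^16 ≡ 696, 397^32 ≡ 991, 397^64 ≡ 1506, 397^128 ≡ 361, 397^256 ≡ 696.
381 = 256 + 64 + 32 + 16 + 8 + 4 + 1, so 397^381 ≡ 696·1506·991·696·361·1506·397 ≡ 647 (mod 1525).
x_0 = 397^381 mod 1525 = 647.
x_0 is neither 1 nor 1524, so continue squaring.
x_1 = 647^2 mod 1525 = 759.
Reached i = s−1 = 1 without hitting −1: 397 is a Miller–Rabin witness and 1525 is composite.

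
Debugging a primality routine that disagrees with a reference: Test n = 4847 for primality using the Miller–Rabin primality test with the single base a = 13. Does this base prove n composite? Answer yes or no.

n − 1 = 4846 = 2^1 · 2423, so s = 1 and d = 2423.
x_0 = 13^2423 mod 4847 = 2161.
x_0 ∉ {1, 4846} and s = 1, so 13 is a Miller–Rabin witness and 4847 is composite.

yes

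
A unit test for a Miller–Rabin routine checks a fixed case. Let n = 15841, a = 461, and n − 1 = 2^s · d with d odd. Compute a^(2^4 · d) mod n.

1

n − 1 = 15840 = 2^5 · 495, so s = 5 and d = 495.
Repeated squaring mod 15841: 461^1 ≡ 461, 461^2 ≡ 6588, 461^4 ≡ 13245, 461^8 ≡ 6791, 461^16 ≡ 4530, 461^32 ≡ 6805, 461^64 ≡ 4782, 461^128 ≡ 8961, 461^256 ≡ 1492.
495 = 256 + 128 + 64 + 32 + 8 + 4 + 2 + 1, so 461^495 ≡ 1492·8961·4782·6805·6791·13245·6588·461 ≡ 12802 (mod 15841).
x_0 = 12802.
x_1 = 12802^2 mod 15841 = 218.
x_2 = 218^2 mod 15841 = 1.
x_3 = 1^2 mod 15841 = 1.
x_4 = 1^2 mod 15841 = 1.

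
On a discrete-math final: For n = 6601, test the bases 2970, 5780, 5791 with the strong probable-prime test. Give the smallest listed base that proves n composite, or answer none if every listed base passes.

none

n − 1 = 6600 = 2^3 · 825, so s = 3 and d = 825.
Base 2970: x_0 = 2970^825 mod 6601 = 1. x_0 = 1, so 2970 is not a witness.
Base 5780: x_0 = 5780^825 mod 6601 = 6600. x_0 = 6600 ≡ −1, so 5780 is not a witness.
Base 5791: x_0 = 5791^825 mod 6601 = 1. x_0 = 1, so 5791 is not a witness.
No listed base is a witness for 6601.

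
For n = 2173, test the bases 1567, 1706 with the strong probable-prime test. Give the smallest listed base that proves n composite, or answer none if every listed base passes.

n − 1 = 2172 = 2^2 · 543, so s = 2 and d = 543.
Base 1567: x_0 = 1567^543 mod 2173 = 606. x_0 is neither 1 nor 2172, so continue squaring. x_1 = 606^2 mod 2173 = 2172. x_1 ≡ −1, so 1567 is not a witness.
Base 1706: x_0 = 1706^543 mod 2173 = 1234. x_0 is neither 1 nor 2172, so continue squaring. x_1 = 1234^2 mod 2173 = 1656. Reached i = s−1 = 1 without hitting −1: 1706 is a Miller–Rabin witness and 2173 is composite.
The smallest witness among the given bases is 1706.

1706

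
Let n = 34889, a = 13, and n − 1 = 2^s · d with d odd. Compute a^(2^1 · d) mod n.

n − 1 = 34888 = 2^3 · 4361, so s = 3 and d = 4361.
x_0 = 13^4361 mod 34889 = 27452.
x_1 = 27452^2 mod 34889 = 9904.

9904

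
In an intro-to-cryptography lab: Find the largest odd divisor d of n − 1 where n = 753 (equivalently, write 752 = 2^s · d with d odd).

Halving: 752 → 376 → 188 → 94 → 47; 47 is odd.
So 752 = 2^4 · 47.

47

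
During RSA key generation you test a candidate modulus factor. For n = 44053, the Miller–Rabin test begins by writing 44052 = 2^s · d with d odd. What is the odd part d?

11013

Halving: 44052 → 22026 → 11013; 11013 is odd.
So 44052 = 2^2 · 11013.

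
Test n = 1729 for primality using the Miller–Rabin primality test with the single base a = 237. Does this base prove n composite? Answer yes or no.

yes

n − 1 = 1728 = 2^6 · 27, so s = 6 and d = 27.
Repeated squaring mod 1729: 237^1 ≡ 237, 237^2 ≡ 841, 237^4 ≡ 120, 237^8 ≡ 568, 237^16 ≡ 1030.
27 = 16 + 8 + 2 + 1, so 237^27 ≡ 1030·568·841·237 ≡ 1483 (mod 1729).
x_0 = 237^27 mod 1729 = 1483.
x_0 is neither 1 nor 1728, so continue squaring.
x_1 = 1483^2 mod 1729 = 1.
x_1 = 1 but x_0 ≠ ±1, a nontrivial square root of 1 — 237 is a witness and 1729 is composite.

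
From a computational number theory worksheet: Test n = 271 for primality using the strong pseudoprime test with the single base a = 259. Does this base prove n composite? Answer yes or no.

no

n − 1 = 270 = 2^1 · 135, so s = 1 and d = 135.
x_0 = 259^135 mod 271 = 1.
x_0 = 1, so 259 is not a witness.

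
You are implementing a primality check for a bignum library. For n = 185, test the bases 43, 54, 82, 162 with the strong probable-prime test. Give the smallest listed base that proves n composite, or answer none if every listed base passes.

54

n − 1 = 184 = 2^3 · 23, so s = 3 and d = 23.
Base 43: x_0 = 43^23 mod 185 = 142. x_0 is neither 1 nor 184, so continue squaring. x_1 = 142^2 mod 185 = 184. x_1 ≡ −1, so 43 is not a witness.
Base 54: x_0 = 54^23 mod 185 = 129. x_0 is neither 1 nor 184, so continue squaring. x_1 = 129^2 mod 185 = 176. x_2 = 176^2 mod 185 = 81. Reached i = s−1 = 2 without hitting −1: 54 is a Miller–Rabin witness and 185 is composite.
Base 82: x_0 = 82^23 mod 185 = 88. x_0 is neither 1 nor 184, so continue squaring. x_1 = 88^2 mod 185 = 159. x_2 = 159^2 mod 185 = 121. Reached i = s−1 = 2 without hitting −1: 82 is a Miller–Rabin witness and 185 is composite.
Base 162: x_0 = 162^23 mod 185 = 8. x_0 is neither 1 nor 184, so continue squaring. x_1 = 8^2 mod 185 = 64. x_2 = 64^2 mod 185 = 26. Reached i = s−1 = 2 without hitting −1: 162 is a Miller–Rabin witness and 185 is composite.
The smallest witness among the given bases is 54.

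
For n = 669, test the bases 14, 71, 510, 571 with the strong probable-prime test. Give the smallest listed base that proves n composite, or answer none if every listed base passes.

n − 1 = 668 = 2^2 · 167, so s = 2 and d = 167.
Base 14: x_0 = 14^167 mod 669 = 56. x_0 is neither 1 nor 668, so continue squaring. x_1 = 56^2 mod 669 = 460. Reached i = s−1 = 1 without hitting −1: 14 is a Miller–Rabin witness and 669 is composite.
Base 71: x_0 = 71^167 mod 669 = 44. x_0 is neither 1 nor 668, so continue squaring. x_1 = 44^2 mod 669 = 598. Reached i = s−1 = 1 without hitting −1: 71 is a Miller–Rabin witness and 669 is composite.
Base 510: x_0 = 510^167 mod 669 = 231. x_0 is neither 1 nor 668, so continue squaring. x_1 = 231^2 mod 669 = 510. Reached i = s−1 = 1 without hitting −1: 510 is a Miller–Rabin witness and 669 is composite.
Base 571: x_0 = 571^167 mod 669 = 118. x_0 is neither 1 nor 668, so continue squaring. x_1 = 118^2 mod 669 = 544. Reached i = s−1 = 1 without hitting −1: 571 is a Miller–Rabin witness and 669 is composite.
The smallest witness among the given bases is 14.

14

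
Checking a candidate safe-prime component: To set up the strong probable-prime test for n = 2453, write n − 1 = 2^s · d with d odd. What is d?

613

Halving: 2452 → 1226 → 613; 613 is odd.
So 2452 = 2^2 · 613.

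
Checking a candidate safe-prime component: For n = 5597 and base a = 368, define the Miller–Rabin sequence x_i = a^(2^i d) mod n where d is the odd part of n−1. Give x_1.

n − 1 = 5596 = 2^2 · 1399, so s = 2 and d = 1399.
x_0 = 368^1399 mod 5597 = 3960.
x_1 = 3960^2 mod 5597 = 4403.

4403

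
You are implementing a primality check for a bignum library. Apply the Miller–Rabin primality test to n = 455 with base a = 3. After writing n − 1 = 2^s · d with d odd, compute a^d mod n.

152

n − 1 = 454 = 2^1 · 227, so s = 1 and d = 227.
3^227 mod 455 = 152.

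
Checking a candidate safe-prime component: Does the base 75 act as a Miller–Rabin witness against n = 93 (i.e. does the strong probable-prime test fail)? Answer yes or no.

yes

n − 1 = 92 = 2^2 · 23, so s = 2 and d = 23.
Repeated squaring mod 93: 75^1 ≡ 75, 75^2 ≡ 45, 75^4 ≡ 72, 75^8 ≡ 69, 75^16 ≡ 18.
23 = 16 + 4 + 2 + 1, so 75^23 ≡ 18·72·45·75 ≡ 24 (mod 93).
x_0 = 75^23 mod 93 = 24.
x_0 is neither 1 nor 92, so continue squaring.
x_1 = 24^2 mod 93 = 18.
Reached i = s−1 = 1 without hitting −1: 75 is a Miller–Rabin witness and 93 is composite.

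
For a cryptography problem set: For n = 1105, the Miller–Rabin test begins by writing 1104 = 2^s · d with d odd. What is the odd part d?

69

Halving: 1104 → 552 → 276 → 138 → 69; 69 is odd.
So 1104 = 2^4 · 69.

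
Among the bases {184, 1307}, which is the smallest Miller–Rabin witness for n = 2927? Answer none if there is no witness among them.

n − 1 = 2926 = 2^1 · 1463, so s = 1 and d = 1463.
Base 184: x_0 = 184^1463 mod 2927 = 2926. x_0 = 2926 ≡ −1, so 184 is not a witness.
Base 1307: x_0 = 1307^1463 mod 2927 = 1. x_0 = 1, so 1307 is not a witness.
No listed base is a witness for 2927.

none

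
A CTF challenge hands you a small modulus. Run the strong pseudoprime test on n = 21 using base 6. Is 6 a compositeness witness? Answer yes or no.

yes

n − 1 = 20 = 2^2 · 5, so s = 2 and d = 5.
x_0 = 6^5 mod 21 = 6.
x_0 is neither 1 nor 20, so continue squaring.
x_1 = 6^2 mod 21 = 15.
Reached i = s−1 = 1 without hitting −1: 6 is a Miller–Rabin witness and 21 is composite.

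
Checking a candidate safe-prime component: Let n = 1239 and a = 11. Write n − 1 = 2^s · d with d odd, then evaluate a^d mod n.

347

n − 1 = 1238 = 2^1 · 619, so s = 1 and d = 619.
11^619 mod 1239 = 347.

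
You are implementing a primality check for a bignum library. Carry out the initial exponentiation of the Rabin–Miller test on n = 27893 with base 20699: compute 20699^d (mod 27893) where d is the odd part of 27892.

1

n − 1 = 27892 = 2^2 · 6973, so s = 2 and d = 6973.
Repeated squaring mod 27893: 20699^1 ≡ 20699, 20699^2 ≡ 12121, 20699^4 ≡ 6210, 20699^8 ≡ 15974, 20699^16 ≡ 3512, 20699^32 ≡ 5438, 20699^64 ≡ 5264, 20699^128 ≡ 11947, 20699^256 ≡ 2328, 20699^512 ≡ 8342, 20699^1024 ≡ 23822, 20699^2048 ≡ 4599, 20699^4096 ≡ 7907.
6973 = 4096 + 2048 + 512 + 256 + 32 + 16 + 8 + 4 + 1, so 20699^6973 ≡ 7907·4599·8342·2328·5438·3512·15974·6210·20699 ≡ 1 (mod 27893).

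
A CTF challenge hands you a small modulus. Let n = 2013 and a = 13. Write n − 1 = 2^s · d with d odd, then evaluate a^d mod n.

n − 1 = 2012 = 2^2 · 503, so s = 2 and d = 503.
13^503 mod 2013 = 1999.

1999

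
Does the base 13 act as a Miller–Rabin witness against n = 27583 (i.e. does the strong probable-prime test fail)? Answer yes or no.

n − 1 = 27582 = 2^1 · 13791, so s = 1 and d = 13791.
x_0 = 13^13791 mod 27583 = 1.
x_0 = 1, so 13 is not a witness.

no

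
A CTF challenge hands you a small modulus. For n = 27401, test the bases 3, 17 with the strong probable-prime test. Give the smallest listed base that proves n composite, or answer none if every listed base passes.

n − 1 = 27400 = 2^3 · 3425, so s = 3 and d = 3425.
Base 3: x_0 = 3^3425 mod 27401 = 13322. x_0 is neither 1 nor 27400, so continue squaring. x_1 = 13322^2 mod 27401 = 26808. x_2 = 26808^2 mod 27401 = 22837. Reached i = s−1 = 2 without hitting −1: 3 is a Miller–Rabin witness and 27401 is composite.
Base 17: x_0 = 17^3425 mod 27401 = 20096. x_0 is neither 1 nor 27400, so continue squaring. x_1 = 20096^2 mod 27401 = 13278. x_2 = 13278^2 mod 27401 = 7250. Reached i = s−1 = 2 without hitting −1: 17 is a Miller–Rabin witness and 27401 is composite.
The smallest witness among the given bases is 3.

3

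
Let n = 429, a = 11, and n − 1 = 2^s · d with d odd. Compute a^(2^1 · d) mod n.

n − 1 = 428 = 2^2 · 107, so s = 2 and d = 107.
x_0 = 11^107 mod 429 = 110.
x_1 = 110^2 mod 429 = 88.

88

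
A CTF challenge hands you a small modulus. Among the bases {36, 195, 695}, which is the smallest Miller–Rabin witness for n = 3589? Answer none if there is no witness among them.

none

n − 1 = 3588 = 2^2 · 897, so s = 2 and d = 897.
Base 36: x_0 = 36^897 mod 3589 = 3588. x_0 = 3588 ≡ −1, so 36 is not a witness.
Base 195: x_0 = 195^897 mod 3589 = 1. x_0 = 1, so 195 is not a witness.
Base 695: x_0 = 695^897 mod 3589 = 1918. x_0 is neither 1 nor 3588, so continue squaring. x_1 = 1918^2 mod 3589 = 3588. x_1 ≡ −1, so 695 is not a witness.
No listed base is a witness for 3589.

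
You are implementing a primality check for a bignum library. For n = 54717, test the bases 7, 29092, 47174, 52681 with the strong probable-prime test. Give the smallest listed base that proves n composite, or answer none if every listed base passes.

7

n − 1 = 54716 = 2^2 · 13679, so s = 2 and d = 13679.
Base 7: x_0 = 7^13679 mod 54717 = 16993. x_0 is neither 1 nor 54716, so continue squaring. x_1 = 16993^2 mod 54717 = 20440. Reached i = s−1 = 1 without hitting −1: 7 is a Miller–Rabin witness and 54717 is composite.
Base 29092: x_0 = 29092^13679 mod 54717 = 16360. x_0 is neither 1 nor 54716, so continue squaring. x_1 = 16360^2 mod 54717 = 28753. Reached i = s−1 = 1 without hitting −1: 29092 is a Miller–Rabin witness and 54717 is composite.
Base 47174: x_0 = 47174^13679 mod 54717 = 52004. x_0 is neither 1 nor 54716, so continue squaring. x_1 = 52004^2 mod 54717 = 28291. Reached i = s−1 = 1 without hitting −1: 47174 is a Miller–Rabin witness and 54717 is composite.
Base 52681: x_0 = 52681^13679 mod 54717 = 33847. x_0 is neither 1 nor 54716, so continue squaring. x_1 = 33847^2 mod 54717 = 9580. Reached i = s−1 = 1 without hitting −1: 52681 is a Miller–Rabin witness and 54717 is composite.
The smallest witness among the given bases is 7.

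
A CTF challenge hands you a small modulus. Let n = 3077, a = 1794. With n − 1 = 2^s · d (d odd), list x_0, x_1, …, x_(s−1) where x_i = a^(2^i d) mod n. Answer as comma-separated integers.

n − 1 = 3076 = 2^2 · 769, so s = 2 and d = 769.
x_0 = 1794^769 mod 3077 = 2882.
x_1 = 2882^2 mod 3077 = 1101.

2882, 1101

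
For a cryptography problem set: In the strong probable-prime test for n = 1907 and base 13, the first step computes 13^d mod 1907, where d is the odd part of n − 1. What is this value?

n − 1 = 1906 = 2^1 · 953, so s = 1 and d = 953.
13^953 mod 1907 = 1.

1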